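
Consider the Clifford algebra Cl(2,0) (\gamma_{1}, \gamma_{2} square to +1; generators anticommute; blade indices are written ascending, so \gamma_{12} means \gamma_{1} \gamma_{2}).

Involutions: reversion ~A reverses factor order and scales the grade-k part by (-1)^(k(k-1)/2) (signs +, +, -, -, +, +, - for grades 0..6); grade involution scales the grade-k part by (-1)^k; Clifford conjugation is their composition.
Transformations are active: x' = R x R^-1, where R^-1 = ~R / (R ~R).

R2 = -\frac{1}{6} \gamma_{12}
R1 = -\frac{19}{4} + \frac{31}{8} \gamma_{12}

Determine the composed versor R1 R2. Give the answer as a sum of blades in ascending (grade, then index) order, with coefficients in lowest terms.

Distribute over the terms of R2 (each basis-blade product reordered to ascending indices, repeated generators contracted through their squares):
R1 (-\frac{1}{6} \gamma_{12}) = \frac{31}{48} + \frac{19}{24} \gamma_{12}
Answer: \frac{31}{48} + \frac{19}{24} \gamma_{12}


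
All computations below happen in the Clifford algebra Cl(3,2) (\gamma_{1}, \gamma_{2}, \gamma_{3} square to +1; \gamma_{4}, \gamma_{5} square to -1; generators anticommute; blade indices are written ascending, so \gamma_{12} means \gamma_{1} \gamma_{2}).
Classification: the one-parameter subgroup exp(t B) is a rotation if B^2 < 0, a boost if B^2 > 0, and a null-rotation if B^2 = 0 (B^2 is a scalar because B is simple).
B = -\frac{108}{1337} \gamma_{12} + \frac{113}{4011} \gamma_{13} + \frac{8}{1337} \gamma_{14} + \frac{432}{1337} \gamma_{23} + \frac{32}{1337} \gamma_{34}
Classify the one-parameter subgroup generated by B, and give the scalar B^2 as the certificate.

B^2 term by term: the squares give (-\frac{108}{1337})^2*(\gamma_{12})^2 + (\frac{113}{4011})^2*(\gamma_{13})^2 + (\frac{8}{1337})^2*(\gamma_{14})^2 + (\frac{432}{1337})^2*(\gamma_{23})^2 + (\frac{32}{1337})^2*(\gamma_{34})^2 = \frac{11664}{1787569}*(-1) + \frac{12769}{16088121}*(-1) + \frac{64}{1787569}*(+1) + \frac{186624}{1787569}*(-1) + \frac{1024}{1787569}*(+1) = -\frac{1}{9} (each basis 2-blade squares to minus the product of its generators' squares); cross terms between blades sharing an index anticommute and cancel; the commuting (index-disjoint) pairs give grade-4 terms 2*c*c'*(blade product), which cancel blade by blade — \gamma_{1234}: -\frac{6912}{1787569} + \frac{6912}{1787569} = 0 — confirming B is simple. So B^2 = -\frac{1}{9}.
Answer: rotation, certificate B^2 = -\frac{1}{9}. Certificate logic: -\frac{1}{9} is a conjugation-invariant scalar, so its sign fixes rotation versus boost versus null-rotation outright.


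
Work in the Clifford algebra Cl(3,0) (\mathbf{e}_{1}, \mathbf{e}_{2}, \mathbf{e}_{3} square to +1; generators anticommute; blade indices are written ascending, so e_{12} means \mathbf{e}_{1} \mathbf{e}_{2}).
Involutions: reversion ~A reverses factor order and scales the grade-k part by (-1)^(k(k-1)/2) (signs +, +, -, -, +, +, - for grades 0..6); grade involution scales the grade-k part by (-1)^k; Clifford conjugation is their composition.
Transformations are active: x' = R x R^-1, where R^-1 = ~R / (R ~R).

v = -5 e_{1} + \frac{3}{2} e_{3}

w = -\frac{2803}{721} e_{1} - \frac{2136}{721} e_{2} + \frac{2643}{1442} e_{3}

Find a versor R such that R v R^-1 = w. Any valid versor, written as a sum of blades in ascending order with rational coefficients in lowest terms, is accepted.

R = v + w = -\frac{6408}{721} e_{1} - \frac{2136}{721} e_{2} + \frac{2403}{721} e_{3} works: the equal norms (\frac{109}{4}) guarantee its sandwich swaps v into w.
Answer: -\frac{6408}{721} e_{1} - \frac{2136}{721} e_{2} + \frac{2403}{721} e_{3}


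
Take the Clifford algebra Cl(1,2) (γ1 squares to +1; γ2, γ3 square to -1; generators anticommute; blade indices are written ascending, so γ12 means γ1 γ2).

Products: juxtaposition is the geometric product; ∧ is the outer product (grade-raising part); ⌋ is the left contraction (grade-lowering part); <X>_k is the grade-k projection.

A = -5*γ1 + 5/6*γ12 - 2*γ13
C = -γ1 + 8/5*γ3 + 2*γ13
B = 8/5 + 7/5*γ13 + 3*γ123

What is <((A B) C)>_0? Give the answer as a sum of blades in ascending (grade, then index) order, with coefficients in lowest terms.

step 1: -14/5 - 8*γ1 + 6*γ2 - 9/2*γ3 + 4/3*γ12 - 16/5*γ13 - 97/6*γ23
step 2: 44/5 - 27/25*γ1 + 136/5*γ2 - 592/25*γ3 + 115/3*γ12 - 229/10*γ13 + 104/15*γ23 + 63/10*γ123
step 3: 44/5
Answer: 44/5


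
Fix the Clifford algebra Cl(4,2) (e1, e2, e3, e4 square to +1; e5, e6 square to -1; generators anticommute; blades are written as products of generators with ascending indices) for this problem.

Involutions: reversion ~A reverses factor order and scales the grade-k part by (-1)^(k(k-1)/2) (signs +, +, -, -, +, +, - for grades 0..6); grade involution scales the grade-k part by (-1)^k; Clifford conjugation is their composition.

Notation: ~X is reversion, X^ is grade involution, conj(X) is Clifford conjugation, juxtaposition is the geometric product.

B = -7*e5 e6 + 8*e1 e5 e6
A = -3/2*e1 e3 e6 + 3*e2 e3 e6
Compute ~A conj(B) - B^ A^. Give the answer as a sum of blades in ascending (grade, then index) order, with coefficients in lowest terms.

first term: 12*e3 e5 + 21/2*e1 e3 e5 - 21*e2 e3 e5 + 24*e1 e2 e3 e5
second term: 12*e3 e5 + 21/2*e1 e3 e5 - 21*e2 e3 e5 - 24*e1 e2 e3 e5
Answer: 48*e1 e2 e3 e5


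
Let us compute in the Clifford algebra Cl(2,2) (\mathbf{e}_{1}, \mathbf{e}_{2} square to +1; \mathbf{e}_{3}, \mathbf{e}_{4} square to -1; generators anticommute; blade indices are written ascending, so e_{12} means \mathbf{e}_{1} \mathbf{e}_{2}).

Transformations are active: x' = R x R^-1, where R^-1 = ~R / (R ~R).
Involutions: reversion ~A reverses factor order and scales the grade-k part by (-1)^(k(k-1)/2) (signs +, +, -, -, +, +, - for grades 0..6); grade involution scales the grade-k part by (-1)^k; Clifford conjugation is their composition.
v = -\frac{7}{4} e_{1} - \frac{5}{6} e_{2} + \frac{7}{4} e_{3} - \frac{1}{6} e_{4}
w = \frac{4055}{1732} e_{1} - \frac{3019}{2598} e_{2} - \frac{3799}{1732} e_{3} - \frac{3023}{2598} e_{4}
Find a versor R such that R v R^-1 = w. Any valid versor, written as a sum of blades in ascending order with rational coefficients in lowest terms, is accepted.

Why this works: both vectors square to \frac{2}{3}, so q(v) = q(w) and R = v + w = \frac{256}{433} e_{1} - \frac{864}{433} e_{2} - \frac{192}{433} e_{3} - \frac{576}{433} e_{4} carries v to w — its own direction survives, the complement (v - w)/2 flips.
Answer: \frac{256}{433} e_{1} - \frac{864}{433} e_{2} - \frac{192}{433} e_{3} - \frac{576}{433} e_{4}


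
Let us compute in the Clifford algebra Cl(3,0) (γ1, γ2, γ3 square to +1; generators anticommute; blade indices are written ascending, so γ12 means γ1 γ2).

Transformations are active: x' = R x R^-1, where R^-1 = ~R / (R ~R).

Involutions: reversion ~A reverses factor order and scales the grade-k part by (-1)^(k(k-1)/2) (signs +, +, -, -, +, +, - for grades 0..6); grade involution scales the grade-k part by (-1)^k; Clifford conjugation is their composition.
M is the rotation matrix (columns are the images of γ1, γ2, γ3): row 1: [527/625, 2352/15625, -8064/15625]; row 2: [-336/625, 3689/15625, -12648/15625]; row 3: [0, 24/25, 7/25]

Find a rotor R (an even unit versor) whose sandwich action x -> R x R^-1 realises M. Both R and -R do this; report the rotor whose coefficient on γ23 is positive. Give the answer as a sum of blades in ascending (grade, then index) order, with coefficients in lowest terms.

Method: write R = a + b12*γ12 + b13*γ13 + b23*γ23 with a^2 + b12^2 + b13^2 + b23^2 = 1 (so R^-1 = ~R). Expanding the columns R e_j ~R gives tr M = 4a^2 - 1 and, from the antisymmetric part, M21 - M12 = -4a*b12, M13 - M31 = 4a*b13, M32 - M23 = -4a*b23.
Here tr M = 21239/15625, so a^2 = (1 + tr M)/4 = 9216/15625 and a = ±96/125. Taking a = 96/125: M21 - M12 = -10752/15625, M13 - M31 = -8064/15625, M32 - M23 = 27648/15625, giving b12 = 28/125, b13 = -21/125, b23 = -72/125, i.e. R = 96/125 + 28/125*γ12 - 21/125*γ13 - 72/125*γ23.
Its γ23 coefficient is negative, so report the other preimage -R.
Answer: -96/125 - 28/125*γ12 + 21/125*γ13 + 72/125*γ23. Uniqueness: Spin(3) -> SO(3) maps R and -R to the same rotation of trace 21239/15625; fixing the sign of the γ23 coefficient removes the ambiguity.


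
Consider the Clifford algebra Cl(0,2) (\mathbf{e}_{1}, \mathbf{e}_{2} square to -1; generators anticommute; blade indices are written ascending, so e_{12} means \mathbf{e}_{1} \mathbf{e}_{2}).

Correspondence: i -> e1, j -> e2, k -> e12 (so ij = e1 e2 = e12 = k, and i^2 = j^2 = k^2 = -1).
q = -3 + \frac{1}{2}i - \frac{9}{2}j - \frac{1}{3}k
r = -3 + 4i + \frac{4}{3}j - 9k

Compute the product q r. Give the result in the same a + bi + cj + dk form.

In blades: q = -3 + \frac{1}{2} e_{1} - \frac{9}{2} e_{2} - \frac{1}{3} e_{12}, r = -3 + 4 e_{1} + \frac{4}{3} e_{2} - 9 e_{12}.
Distribute q over r term by term (generator squares from the signature, products reordered to ascending indices): (-3)*r = 9 - 12 e_{1} - 4 e_{2} + 27 e_{12}; (\frac{1}{2} e_{1})*r = -2 - \frac{3}{2} e_{1} + \frac{9}{2} e_{2} + \frac{2}{3} e_{12}; (-\frac{9}{2} e_{2})*r = 6 + \frac{81}{2} e_{1} + \frac{27}{2} e_{2} + 18 e_{12}; (-\frac{1}{3} e_{12})*r = -3 + \frac{4}{9} e_{1} - \frac{4}{3} e_{2} + e_{12}.
Sum: 10 + \frac{247}{9} e_{1} + \frac{38}{3} e_{2} + \frac{140}{3} e_{12}; translating back through the correspondence:
Answer: 10 + \frac{247}{9}i + \frac{38}{3}j + \frac{140}{3}k


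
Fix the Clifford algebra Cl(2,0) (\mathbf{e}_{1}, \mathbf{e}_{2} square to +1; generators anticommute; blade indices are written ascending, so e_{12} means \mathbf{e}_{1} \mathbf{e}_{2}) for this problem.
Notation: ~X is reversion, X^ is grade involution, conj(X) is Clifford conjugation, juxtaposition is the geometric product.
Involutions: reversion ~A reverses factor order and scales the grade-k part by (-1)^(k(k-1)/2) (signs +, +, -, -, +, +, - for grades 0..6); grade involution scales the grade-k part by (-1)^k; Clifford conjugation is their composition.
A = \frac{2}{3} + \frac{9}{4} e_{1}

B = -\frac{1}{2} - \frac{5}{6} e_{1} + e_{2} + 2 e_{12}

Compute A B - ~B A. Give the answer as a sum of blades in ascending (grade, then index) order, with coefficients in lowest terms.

first term: -\frac{53}{24} - \frac{121}{72} e_{1} + \frac{31}{6} e_{2} + \frac{43}{12} e_{12}
second term: -\frac{53}{24} - \frac{121}{72} e_{1} + \frac{31}{6} e_{2} - \frac{43}{12} e_{12}
Answer: \frac{43}{6} e_{12}


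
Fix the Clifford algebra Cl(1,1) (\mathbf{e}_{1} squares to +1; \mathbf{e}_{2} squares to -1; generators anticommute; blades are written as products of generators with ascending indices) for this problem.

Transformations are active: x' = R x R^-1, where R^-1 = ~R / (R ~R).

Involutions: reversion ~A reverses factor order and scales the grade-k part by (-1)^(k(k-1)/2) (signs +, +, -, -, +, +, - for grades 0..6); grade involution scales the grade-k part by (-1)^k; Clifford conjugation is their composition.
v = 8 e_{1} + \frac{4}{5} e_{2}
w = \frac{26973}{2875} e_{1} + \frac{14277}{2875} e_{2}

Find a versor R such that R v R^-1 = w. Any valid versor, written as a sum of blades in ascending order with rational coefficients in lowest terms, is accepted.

Here q(v) = q(w) = \frac{1584}{25}; the classical choice R = v + w = \frac{49973}{2875} e_{1} + \frac{16577}{2875} e_{2} then realises v -> w under the sandwich.
Answer: \frac{49973}{2875} e_{1} + \frac{16577}{2875} e_{2}


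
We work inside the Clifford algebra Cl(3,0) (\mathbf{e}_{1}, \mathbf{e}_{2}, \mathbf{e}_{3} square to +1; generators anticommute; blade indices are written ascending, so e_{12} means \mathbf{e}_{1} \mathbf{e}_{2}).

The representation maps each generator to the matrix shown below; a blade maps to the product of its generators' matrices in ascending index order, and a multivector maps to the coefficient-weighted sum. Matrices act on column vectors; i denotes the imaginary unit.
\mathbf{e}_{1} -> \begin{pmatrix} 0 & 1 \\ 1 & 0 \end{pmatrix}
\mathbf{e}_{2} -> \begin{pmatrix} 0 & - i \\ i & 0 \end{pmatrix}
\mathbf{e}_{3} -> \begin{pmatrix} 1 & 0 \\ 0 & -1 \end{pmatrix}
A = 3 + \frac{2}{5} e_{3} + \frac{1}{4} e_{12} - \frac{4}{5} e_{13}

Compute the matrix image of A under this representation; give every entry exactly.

Bivector images (products of the table entries): rho(e_{12}) = rho(\mathbf{e}_{1})rho(\mathbf{e}_{2}) = \begin{pmatrix} i & 0 \\ 0 & - i \end{pmatrix}; rho(e_{13}) = rho(\mathbf{e}_{1})rho(\mathbf{e}_{3}) = \begin{pmatrix} 0 & -1 \\ 1 & 0 \end{pmatrix}.
M = (3)*1 + (\frac{2}{5})*rho(e_{3}) + (\frac{1}{4})*rho(e_{12}) + (-\frac{4}{5})*rho(e_{13}), summed entrywise (1 is the identity matrix):
Answer: \begin{pmatrix} \frac{17}{5} + \frac{i}{4} & \frac{4}{5} \\ - \frac{4}{5} & \frac{13}{5} - \frac{i}{4} \end{pmatrix}


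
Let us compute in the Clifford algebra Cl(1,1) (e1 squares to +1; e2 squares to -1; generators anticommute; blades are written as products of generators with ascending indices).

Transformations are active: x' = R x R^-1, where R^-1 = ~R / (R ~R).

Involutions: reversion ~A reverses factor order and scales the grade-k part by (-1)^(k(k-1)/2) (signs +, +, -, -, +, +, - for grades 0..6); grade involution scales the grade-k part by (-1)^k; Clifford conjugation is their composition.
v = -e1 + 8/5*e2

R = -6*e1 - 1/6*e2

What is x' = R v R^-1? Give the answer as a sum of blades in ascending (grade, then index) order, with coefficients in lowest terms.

~R = -6*e1 - 1/6*e2, and R ~R = 1295/36, so R^-1 = ~R / (1295/36).
R v = 94/15 - 293/30*e1 e2
Answer: -7061/6475*e1 - 10736/6475*e2


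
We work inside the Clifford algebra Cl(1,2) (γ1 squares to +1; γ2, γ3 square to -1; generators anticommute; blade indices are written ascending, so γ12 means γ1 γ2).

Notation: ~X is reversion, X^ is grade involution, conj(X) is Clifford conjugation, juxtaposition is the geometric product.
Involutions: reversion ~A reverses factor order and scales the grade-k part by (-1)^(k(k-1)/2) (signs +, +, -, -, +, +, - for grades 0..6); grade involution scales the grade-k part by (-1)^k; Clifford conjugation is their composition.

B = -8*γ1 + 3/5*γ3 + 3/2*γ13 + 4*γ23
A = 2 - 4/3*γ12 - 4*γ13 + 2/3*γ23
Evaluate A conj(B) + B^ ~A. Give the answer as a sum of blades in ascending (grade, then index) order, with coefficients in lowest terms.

first term: 26/3 + 68/5*γ1 + 166/15*γ2 + 154/5*γ3 + 17*γ12 - 25/3*γ13 - 10*γ23 + 92/15*γ123
second term: 26/3 + 68/5*γ1 + 166/15*γ2 + 154/5*γ3 - 17*γ12 + 25/3*γ13 + 10*γ23 - 92/15*γ123
Answer: 52/3 + 136/5*γ1 + 332/15*γ2 + 308/5*γ3


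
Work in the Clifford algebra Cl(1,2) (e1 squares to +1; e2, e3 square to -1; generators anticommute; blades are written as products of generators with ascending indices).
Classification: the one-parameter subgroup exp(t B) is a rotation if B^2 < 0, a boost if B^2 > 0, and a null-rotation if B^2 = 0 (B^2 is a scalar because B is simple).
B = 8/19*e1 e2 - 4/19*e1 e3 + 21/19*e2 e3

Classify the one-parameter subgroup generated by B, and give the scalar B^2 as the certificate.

B^2 term by term: the squares give (8/19)^2*(e1 e2)^2 + (-4/19)^2*(e1 e3)^2 + (21/19)^2*(e2 e3)^2 = 64/361*(+1) + 16/361*(+1) + 441/361*(-1) = -1 (each basis 2-blade squares to minus the product of its generators' squares); cross terms between blades sharing an index anticommute and cancel. So B^2 = -1.
Answer: rotation, certificate B^2 = -1. Certificate logic: -1 is a conjugation-invariant scalar, so its sign fixes rotation versus boost versus null-rotation outright.


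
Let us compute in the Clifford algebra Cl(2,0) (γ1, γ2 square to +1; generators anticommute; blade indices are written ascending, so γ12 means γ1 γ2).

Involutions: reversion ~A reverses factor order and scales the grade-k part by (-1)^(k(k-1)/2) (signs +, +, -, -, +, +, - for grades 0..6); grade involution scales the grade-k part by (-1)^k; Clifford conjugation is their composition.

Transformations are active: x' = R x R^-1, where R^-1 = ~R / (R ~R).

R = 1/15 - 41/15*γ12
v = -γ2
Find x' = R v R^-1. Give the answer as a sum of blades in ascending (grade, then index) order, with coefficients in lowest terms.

~R = 1/15 + 41/15*γ12, and R ~R = 1682/225, so R^-1 = ~R / (1682/225).
R v = 41/15*γ1 - 1/15*γ2
Answer: 41/841*γ1 + 840/841*γ2


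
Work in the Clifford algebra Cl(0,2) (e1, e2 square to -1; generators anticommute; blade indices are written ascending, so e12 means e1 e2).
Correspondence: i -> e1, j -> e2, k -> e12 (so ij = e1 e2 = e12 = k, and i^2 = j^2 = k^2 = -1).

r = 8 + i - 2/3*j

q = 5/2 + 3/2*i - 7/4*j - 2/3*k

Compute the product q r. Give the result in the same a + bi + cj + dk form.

In blades: q = 5/2 + 3/2*e1 - 7/4*e2 - 2/3*e12, r = 8 + e1 - 2/3*e2.
Distribute q over r term by term (generator squares from the signature, products reordered to ascending indices): (5/2)*r = 20 + 5/2*e1 - 5/3*e2; (3/2*e1)*r = -3/2 + 12*e1 - e12; (-7/4*e2)*r = -7/6 - 14*e2 + 7/4*e12; (-2/3*e12)*r = -4/9*e1 - 2/3*e2 - 16/3*e12.
Sum: 52/3 + 253/18*e1 - 49/3*e2 - 55/12*e12; translating back through the correspondence:
Answer: 52/3 + 253/18*i - 49/3*j - 55/12*k


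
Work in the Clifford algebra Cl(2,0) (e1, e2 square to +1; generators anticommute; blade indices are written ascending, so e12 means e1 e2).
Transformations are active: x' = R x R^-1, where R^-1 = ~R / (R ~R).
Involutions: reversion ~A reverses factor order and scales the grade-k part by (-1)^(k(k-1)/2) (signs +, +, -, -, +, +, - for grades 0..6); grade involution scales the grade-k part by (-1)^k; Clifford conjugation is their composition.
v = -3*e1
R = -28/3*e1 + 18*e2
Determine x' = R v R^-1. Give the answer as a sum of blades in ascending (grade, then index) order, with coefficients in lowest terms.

~R = -28/3*e1 + 18*e2, and R ~R = 3700/9, so R^-1 = ~R / (3700/9).
R v = 28 + 54*e12
Answer: 1599/925*e1 + 2268/925*e2


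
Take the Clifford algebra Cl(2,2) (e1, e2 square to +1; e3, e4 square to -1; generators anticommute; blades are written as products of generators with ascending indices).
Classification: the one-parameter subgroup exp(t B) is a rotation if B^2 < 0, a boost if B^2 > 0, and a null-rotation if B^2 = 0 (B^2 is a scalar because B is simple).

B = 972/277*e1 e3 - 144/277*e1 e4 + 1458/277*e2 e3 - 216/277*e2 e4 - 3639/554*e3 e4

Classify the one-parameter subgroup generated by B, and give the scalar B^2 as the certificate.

B^2 term by term: the squares give (972/277)^2*(e1 e3)^2 + (-144/277)^2*(e1 e4)^2 + (1458/277)^2*(e2 e3)^2 + (-216/277)^2*(e2 e4)^2 + (-3639/554)^2*(e3 e4)^2 = 944784/76729*(+1) + 20736/76729*(+1) + 2125764/76729*(+1) + 46656/76729*(+1) + 13242321/306916*(-1) = -9/4 (each basis 2-blade squares to minus the product of its generators' squares); cross terms between blades sharing an index anticommute and cancel; the commuting (index-disjoint) pairs give grade-4 terms 2*c*c'*(blade product), which cancel blade by blade — e1 e2 e3 e4: 419904/76729 - 419904/76729 = 0 — confirming B is simple. So B^2 = -9/4.
Answer: rotation, certificate B^2 = -9/4. The scalar -9/4 is the complete invariant here: its sign names the subgroup type.


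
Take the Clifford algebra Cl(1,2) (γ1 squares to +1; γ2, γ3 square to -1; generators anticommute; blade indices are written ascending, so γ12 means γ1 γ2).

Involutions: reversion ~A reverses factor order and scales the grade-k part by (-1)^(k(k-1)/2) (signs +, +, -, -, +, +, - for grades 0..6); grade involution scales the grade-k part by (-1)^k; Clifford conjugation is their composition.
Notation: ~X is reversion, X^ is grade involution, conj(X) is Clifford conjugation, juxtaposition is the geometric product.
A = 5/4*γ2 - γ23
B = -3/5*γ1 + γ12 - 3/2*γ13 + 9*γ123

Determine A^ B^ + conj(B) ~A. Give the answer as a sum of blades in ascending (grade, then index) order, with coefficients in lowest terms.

first term: -41/4*γ1 - 3/4*γ12 + 41/4*γ13 - 99/40*γ123
second term: -31/4*γ1 + 9/4*γ12 + 49/4*γ13 - 51/40*γ123
Answer: -18*γ1 + 3/2*γ12 + 45/2*γ13 - 15/4*γ123


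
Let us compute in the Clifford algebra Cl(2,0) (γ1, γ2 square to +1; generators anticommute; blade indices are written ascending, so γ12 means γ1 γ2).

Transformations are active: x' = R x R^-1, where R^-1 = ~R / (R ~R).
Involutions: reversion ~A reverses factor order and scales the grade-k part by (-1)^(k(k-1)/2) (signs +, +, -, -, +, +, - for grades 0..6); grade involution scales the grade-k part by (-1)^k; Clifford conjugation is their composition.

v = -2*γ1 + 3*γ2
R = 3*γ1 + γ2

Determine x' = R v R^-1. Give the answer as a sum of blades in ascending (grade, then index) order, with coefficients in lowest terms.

~R = 3*γ1 + γ2, and R ~R = 10, so R^-1 = ~R / (10).
R v = -3 + 11*γ12
Answer: 1/5*γ1 - 18/5*γ2


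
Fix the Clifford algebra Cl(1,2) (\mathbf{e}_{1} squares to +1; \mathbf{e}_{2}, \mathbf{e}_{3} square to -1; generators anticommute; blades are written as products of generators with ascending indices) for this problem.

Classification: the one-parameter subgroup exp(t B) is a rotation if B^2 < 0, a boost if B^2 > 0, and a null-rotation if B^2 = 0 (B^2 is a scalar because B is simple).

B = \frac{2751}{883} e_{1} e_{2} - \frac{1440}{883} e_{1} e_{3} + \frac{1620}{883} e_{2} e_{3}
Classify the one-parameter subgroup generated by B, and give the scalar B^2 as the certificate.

B^2 term by term: the squares give (\frac{2751}{883})^2*(e_{1} e_{2})^2 + (-\frac{1440}{883})^2*(e_{1} e_{3})^2 + (\frac{1620}{883})^2*(e_{2} e_{3})^2 = \frac{7568001}{779689}*(+1) + \frac{2073600}{779689}*(+1) + \frac{2624400}{779689}*(-1) = 9 (each basis 2-blade squares to minus the product of its generators' squares); cross terms between blades sharing an index anticommute and cancel. So B^2 = 9.
Answer: boost, certificate B^2 = 9. Check the certificate: B^2 = 9, and that sign is decisive whatever form B takes.


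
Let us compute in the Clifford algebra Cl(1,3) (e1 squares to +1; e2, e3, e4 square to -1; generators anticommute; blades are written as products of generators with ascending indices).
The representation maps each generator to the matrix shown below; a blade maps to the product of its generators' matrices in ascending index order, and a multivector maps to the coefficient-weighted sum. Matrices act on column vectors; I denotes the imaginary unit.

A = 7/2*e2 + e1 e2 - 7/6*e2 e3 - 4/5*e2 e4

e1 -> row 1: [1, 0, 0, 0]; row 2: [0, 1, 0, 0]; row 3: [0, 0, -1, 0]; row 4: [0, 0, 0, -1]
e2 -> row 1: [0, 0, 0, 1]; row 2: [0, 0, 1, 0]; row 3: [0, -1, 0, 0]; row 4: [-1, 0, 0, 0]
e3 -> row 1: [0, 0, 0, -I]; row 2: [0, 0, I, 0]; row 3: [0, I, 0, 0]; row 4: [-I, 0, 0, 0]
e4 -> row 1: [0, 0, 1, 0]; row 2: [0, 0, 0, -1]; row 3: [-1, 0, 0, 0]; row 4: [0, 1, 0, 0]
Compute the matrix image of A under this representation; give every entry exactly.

Bivector images (products of the table entries): rho(e1 e2) = rho(e1)rho(e2) = row 1: [0, 0, 0, 1]; row 2: [0, 0, 1, 0]; row 3: [0, 1, 0, 0]; row 4: [1, 0, 0, 0]; rho(e2 e3) = rho(e2)rho(e3) = row 1: [-I, 0, 0, 0]; row 2: [0, I, 0, 0]; row 3: [0, 0, -I, 0]; row 4: [0, 0, 0, I]; rho(e2 e4) = rho(e2)rho(e4) = row 1: [0, 1, 0, 0]; row 2: [-1, 0, 0, 0]; row 3: [0, 0, 0, 1]; row 4: [0, 0, -1, 0].
M = (7/2)*rho(e2) + (1)*rho(e1 e2) + (-7/6)*rho(e2 e3) + (-4/5)*rho(e2 e4), summed entrywise:
Answer: row 1: [7*I/6, -4/5, 0, 9/2]; row 2: [4/5, -7*I/6, 9/2, 0]; row 3: [0, -5/2, 7*I/6, -4/5]; row 4: [-5/2, 0, 4/5, -7*I/6]


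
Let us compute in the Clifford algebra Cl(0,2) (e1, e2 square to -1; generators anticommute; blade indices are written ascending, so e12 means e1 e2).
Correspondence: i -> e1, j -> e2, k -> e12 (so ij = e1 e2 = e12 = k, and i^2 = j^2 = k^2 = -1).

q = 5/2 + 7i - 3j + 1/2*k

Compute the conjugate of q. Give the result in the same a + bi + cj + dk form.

In blades: q = 5/2 + 7*e1 - 3*e2 + 1/2*e12.
Conjugation here is Clifford conjugation: the scalar is fixed and the grade-1 and grade-2 blades all flip sign, giving 5/2 - 7*e1 + 3*e2 - 1/2*e12; translating back:
Answer: 5/2 - 7i + 3j - 1/2*k


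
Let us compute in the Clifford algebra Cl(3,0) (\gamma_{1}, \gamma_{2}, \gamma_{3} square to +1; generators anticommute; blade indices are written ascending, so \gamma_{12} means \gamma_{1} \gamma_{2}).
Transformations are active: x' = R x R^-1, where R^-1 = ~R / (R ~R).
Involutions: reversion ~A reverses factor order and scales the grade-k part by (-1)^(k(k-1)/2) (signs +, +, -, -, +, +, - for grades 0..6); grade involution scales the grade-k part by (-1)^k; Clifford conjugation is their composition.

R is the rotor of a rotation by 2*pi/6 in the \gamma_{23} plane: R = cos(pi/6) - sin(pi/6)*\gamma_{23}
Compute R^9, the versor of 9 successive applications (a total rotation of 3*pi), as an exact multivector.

Because a rotor carries half the rotation angle, composing 9 copies of this \gamma_{23}-plane rotor multiplies the phase: 9*(pi/6) = \frac{3 \pi}{2}, hence R^9 = cos(\frac{3 \pi}{2}) - sin(\frac{3 \pi}{2})*\gamma_{23}.
cos(\frac{3 \pi}{2}) = 0 and sin(\frac{3 \pi}{2}) = -1, so R^9 = \gamma_{23}. The net rotation is 1*pi (after discarding 1 full turn, each of which contributes a factor -1 to the rotor); the rotor keeps the half-angle phase exactly.
Answer: \gamma_{23}


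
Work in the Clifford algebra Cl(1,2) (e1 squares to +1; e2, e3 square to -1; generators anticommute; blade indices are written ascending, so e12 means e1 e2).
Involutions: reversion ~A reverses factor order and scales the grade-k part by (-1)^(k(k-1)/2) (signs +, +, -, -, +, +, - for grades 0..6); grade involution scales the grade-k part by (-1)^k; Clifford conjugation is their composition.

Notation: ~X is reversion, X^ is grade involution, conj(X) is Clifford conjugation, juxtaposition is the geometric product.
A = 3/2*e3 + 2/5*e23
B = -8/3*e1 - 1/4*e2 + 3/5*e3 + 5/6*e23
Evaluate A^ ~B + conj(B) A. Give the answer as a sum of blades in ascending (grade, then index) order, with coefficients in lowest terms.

first term: 37/30 + 101/100*e2 - 1/10*e3 - 4*e13 - 3/8*e23 - 16/15*e123
second term: 37/30 + 101/100*e2 - 1/10*e3 + 4*e13 + 3/8*e23 + 16/15*e123
Answer: 37/15 + 101/50*e2 - 1/5*e3


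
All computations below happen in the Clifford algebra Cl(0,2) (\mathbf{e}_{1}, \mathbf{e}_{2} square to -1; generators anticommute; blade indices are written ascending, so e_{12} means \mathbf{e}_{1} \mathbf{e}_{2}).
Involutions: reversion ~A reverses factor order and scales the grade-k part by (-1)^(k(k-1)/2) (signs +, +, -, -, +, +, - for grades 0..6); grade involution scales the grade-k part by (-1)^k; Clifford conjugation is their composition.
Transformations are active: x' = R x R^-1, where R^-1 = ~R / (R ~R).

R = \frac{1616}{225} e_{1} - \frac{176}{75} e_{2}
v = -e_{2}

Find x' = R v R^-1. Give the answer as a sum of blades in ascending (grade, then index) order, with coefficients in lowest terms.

~R = \frac{1616}{225} e_{1} - \frac{176}{75} e_{2}, and R ~R = -\frac{578048}{10125}, so R^-1 = ~R / (-\frac{578048}{10125}).
R v = -\frac{176}{75} - \frac{1616}{225} e_{12}
Answer: \frac{3333}{5645} e_{1} + \frac{4556}{5645} e_{2}


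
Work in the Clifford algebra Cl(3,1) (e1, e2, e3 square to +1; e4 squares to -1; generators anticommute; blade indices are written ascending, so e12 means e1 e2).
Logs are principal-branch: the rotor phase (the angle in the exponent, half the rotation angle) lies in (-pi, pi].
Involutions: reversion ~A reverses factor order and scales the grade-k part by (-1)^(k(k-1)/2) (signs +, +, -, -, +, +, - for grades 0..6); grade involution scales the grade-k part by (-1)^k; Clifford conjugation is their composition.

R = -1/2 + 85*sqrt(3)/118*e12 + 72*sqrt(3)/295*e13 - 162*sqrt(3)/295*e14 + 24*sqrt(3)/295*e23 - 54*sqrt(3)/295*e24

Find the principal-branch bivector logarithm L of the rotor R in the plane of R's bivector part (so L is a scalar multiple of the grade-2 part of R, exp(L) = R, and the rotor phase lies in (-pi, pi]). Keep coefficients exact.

The scalar part of R is -1/2, and that scalar determines the rotor phase on the principal branch; recovering the unit plane as bivector-part over sine of the phase gives L = phase * plane.
Concretely: cos(phase) = -1/2 gives phase = ±2*pi/3, and since phase/sin(phase) is even the sign is immaterial: L = (phase/sin(phase)) * <R>_2 = (4*sqrt(3)*pi/9) * <R>_2.
Answer: 170*pi/177*e12 + 96*pi/295*e13 - 216*pi/295*e14 + 32*pi/295*e23 - 72*pi/295*e24


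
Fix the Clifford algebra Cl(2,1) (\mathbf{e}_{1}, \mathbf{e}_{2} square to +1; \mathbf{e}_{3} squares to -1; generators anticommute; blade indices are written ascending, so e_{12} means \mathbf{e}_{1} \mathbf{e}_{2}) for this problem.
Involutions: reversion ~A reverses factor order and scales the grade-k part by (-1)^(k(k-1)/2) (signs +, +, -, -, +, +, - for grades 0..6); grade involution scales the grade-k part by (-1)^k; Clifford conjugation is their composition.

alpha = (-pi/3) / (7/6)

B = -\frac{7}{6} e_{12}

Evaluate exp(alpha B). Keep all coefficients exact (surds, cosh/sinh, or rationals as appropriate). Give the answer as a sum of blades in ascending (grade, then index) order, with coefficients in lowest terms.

B^2 = (-\frac{7}{6})^2*(e_{12})^2 = \frac{49}{36}*(-1) = -\frac{49}{36} (a basis 2-blade squares to minus the product of its generators' squares).
B^2 = -\frac{49}{36} — B^2 < 0, so the exponential closes trigonometrically: l = \frac{7}{6}, alpha*l = - \frac{\pi}{3}, so exp(alpha B) = cos(- \frac{\pi}{3}) + (sin(- \frac{\pi}{3})/(\frac{7}{6}))*B = \frac{1}{2} + (- \frac{3 \sqrt{3}}{7})*B.
Answer: \frac{1}{2} + \frac{\sqrt{3}}{2} e_{12}


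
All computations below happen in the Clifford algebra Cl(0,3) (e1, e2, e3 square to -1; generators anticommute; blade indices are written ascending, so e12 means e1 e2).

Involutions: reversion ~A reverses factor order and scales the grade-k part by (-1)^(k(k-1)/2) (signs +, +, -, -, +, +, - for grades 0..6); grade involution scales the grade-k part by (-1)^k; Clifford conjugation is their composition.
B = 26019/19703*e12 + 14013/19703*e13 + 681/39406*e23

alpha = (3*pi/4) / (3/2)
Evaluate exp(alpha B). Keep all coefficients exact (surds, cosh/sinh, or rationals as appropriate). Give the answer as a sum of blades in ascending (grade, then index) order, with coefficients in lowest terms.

B^2 term by term: the squares give (26019/19703)^2*(e12)^2 + (14013/19703)^2*(e13)^2 + (681/39406)^2*(e23)^2 = 676988361/388208209*(-1) + 196364169/388208209*(-1) + 463761/1552832836*(-1) = -9/4 (each basis 2-blade squares to minus the product of its generators' squares); cross terms between blades sharing an index anticommute and cancel. So B^2 = -9/4.
B^2 = -9/4 — B^2 < 0, so the exponential closes trigonometrically: l = 3/2, alpha*l = 3*pi/4, so exp(alpha B) = cos(3*pi/4) + (sin(3*pi/4)/(3/2))*B = -sqrt(2)/2 + (sqrt(2)/3)*B.
Answer: -sqrt(2)/2 + 8673*sqrt(2)/19703*e12 + 4671*sqrt(2)/19703*e13 + 227*sqrt(2)/39406*e23


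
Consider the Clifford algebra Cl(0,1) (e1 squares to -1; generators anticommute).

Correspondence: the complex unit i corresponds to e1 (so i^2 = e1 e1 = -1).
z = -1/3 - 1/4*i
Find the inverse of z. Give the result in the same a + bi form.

In blades: z = -1/3 - 1/4*e1.
With qbar = -1/3 + 1/4*e1 (scalar fixed, mapped units negated), z qbar = 25/144 (the sum of squared coefficients), so z^-1 = qbar / (25/144) = -48/25 + 36/25*e1; translating back:
Answer: -48/25 + 36/25*i


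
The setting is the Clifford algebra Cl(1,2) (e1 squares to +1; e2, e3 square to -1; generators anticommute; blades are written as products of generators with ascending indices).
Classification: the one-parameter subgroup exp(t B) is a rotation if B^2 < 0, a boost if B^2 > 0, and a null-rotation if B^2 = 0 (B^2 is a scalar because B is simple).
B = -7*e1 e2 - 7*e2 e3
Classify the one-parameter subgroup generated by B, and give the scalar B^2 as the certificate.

B^2 term by term: the squares give (-7)^2*(e1 e2)^2 + (-7)^2*(e2 e3)^2 = 49*(+1) + 49*(-1) = 0 (each basis 2-blade squares to minus the product of its generators' squares); cross terms between blades sharing an index anticommute and cancel. So B^2 = 0.
Answer: null-rotation, certificate B^2 = 0. Check the certificate: B^2 = 0, and that sign is decisive whatever form B takes.


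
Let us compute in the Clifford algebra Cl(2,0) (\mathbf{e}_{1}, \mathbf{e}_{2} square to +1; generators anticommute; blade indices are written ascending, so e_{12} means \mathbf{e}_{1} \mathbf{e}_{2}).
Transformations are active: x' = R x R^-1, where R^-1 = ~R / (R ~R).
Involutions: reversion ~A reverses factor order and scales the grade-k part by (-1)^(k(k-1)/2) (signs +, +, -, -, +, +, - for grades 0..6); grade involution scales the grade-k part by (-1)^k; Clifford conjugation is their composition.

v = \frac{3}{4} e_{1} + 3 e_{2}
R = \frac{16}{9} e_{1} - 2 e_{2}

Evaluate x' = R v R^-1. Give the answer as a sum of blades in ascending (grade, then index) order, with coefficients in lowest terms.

~R = \frac{16}{9} e_{1} - 2 e_{2}, and R ~R = \frac{580}{81}, so R^-1 = ~R / (\frac{580}{81}).
R v = -\frac{14}{3} + \frac{41}{6} e_{12}
Answer: -\frac{1779}{580} e_{1} - \frac{57}{145} e_{2}


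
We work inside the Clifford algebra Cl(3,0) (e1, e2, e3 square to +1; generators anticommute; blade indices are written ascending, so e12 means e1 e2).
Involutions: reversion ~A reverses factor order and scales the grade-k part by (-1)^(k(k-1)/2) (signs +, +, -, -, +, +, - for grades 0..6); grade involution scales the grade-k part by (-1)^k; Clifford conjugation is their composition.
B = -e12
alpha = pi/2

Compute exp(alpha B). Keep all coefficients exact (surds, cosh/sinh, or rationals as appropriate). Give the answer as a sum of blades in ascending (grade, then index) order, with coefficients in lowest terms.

B^2 = (-1)^2*(e12)^2 = 1*(-1) = -1 (a basis 2-blade squares to minus the product of its generators' squares).
B^2 = -1 — circular case — the even/odd split gives cos and sin: l = 1, alpha*l = pi/2, so exp(alpha B) = cos(pi/2) + (sin(pi/2)/1)*B = 0 + (1)*B.
Answer: -e12


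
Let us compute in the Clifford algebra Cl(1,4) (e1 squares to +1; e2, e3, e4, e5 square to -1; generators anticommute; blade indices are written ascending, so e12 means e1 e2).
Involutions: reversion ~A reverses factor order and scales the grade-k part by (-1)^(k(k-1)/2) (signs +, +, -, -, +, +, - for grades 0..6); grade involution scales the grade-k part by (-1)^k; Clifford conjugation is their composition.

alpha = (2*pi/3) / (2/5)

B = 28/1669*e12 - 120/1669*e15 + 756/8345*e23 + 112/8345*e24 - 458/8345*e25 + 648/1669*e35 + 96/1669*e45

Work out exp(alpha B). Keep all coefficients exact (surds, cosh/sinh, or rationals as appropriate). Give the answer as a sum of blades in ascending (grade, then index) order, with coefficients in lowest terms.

B^2 term by term: the squares give (28/1669)^2*(e12)^2 + (-120/1669)^2*(e15)^2 + (756/8345)^2*(e23)^2 + (112/8345)^2*(e24)^2 + (-458/8345)^2*(e25)^2 + (648/1669)^2*(e35)^2 + (96/1669)^2*(e45)^2 = 784/2785561*(+1) + 14400/2785561*(+1) + 571536/69639025*(-1) + 12544/69639025*(-1) + 209764/69639025*(-1) + 419904/2785561*(-1) + 9216/2785561*(-1) = -4/25 (each basis 2-blade squares to minus the product of its generators' squares); cross terms between blades sharing an index anticommute and cancel; the commuting (index-disjoint) pairs give grade-4 terms 2*c*c'*(blade product), which cancel blade by blade — e1235: 36288/2785561 - 36288/2785561 = 0; e1245: 5376/2785561 - 5376/2785561 = 0; e2345: 145152/13927805 - 145152/13927805 = 0 — confirming B is simple. So B^2 = -4/25.
B^2 = -4/25 — the series telescopes trigonometrically here: l = 2/5, alpha*l = 2*pi/3, so exp(alpha B) = cos(2*pi/3) + (sin(2*pi/3)/(2/5))*B = -1/2 + (5*sqrt(3)/4)*B.
Answer: -1/2 + 35*sqrt(3)/1669*e12 - 150*sqrt(3)/1669*e15 + 189*sqrt(3)/1669*e23 + 28*sqrt(3)/1669*e24 - 229*sqrt(3)/3338*e25 + 810*sqrt(3)/1669*e35 + 120*sqrt(3)/1669*e45


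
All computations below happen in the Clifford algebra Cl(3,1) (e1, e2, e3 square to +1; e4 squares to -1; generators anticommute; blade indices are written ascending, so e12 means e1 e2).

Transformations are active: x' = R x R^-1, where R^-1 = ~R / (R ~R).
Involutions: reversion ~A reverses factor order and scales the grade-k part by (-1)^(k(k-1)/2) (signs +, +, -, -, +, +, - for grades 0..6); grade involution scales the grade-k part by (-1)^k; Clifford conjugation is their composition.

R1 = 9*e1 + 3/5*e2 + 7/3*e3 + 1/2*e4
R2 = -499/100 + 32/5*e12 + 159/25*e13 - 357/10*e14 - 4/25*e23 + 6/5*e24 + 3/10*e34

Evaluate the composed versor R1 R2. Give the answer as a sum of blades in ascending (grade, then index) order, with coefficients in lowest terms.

Distribute over the terms of R1 (each basis-blade product reordered to ascending indices, repeated generators contracted through their squares):
(9*e1) R2 = -4491/100*e1 + 288/5*e2 + 1431/25*e3 - 3213/10*e4 - 36/25*e123 + 54/5*e124 + 27/10*e134
(3/5*e2) R2 = -96/25*e1 - 1497/500*e2 - 12/125*e3 + 18/25*e4 - 477/125*e123 + 1071/50*e124 + 9/50*e234
(7/3*e3) R2 = -371/25*e1 + 28/75*e2 - 3493/300*e3 + 7/10*e4 + 224/15*e123 + 833/10*e134 - 14/5*e234
(1/2*e4) R2 = -357/20*e1 + 3/5*e2 + 3/20*e3 - 499/200*e4 + 16/5*e124 + 159/50*e134 - 2/25*e234
Summing the partial products and collecting blades:
Answer: -2036/25*e1 + 83369/1500*e2 + 17119/375*e3 - 2579/8*e4 + 3629/375*e123 + 1771/50*e124 + 4459/50*e134 - 27/10*e234


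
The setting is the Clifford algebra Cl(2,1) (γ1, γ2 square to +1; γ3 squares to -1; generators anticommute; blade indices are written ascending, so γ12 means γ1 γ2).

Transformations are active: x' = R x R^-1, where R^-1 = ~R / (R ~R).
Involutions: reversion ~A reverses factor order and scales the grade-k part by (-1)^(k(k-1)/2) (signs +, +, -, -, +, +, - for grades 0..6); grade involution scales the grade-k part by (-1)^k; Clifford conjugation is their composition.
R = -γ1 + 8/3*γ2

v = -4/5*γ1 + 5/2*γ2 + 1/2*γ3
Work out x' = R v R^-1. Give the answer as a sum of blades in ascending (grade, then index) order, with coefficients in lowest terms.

~R = -γ1 + 8/3*γ2, and R ~R = 73/9, so R^-1 = ~R / (73/9).
R v = 112/15 - 11/30*γ12 - 1/2*γ13 + 4/3*γ23
Answer: -76/73*γ1 + 1759/730*γ2 - 1/2*γ3


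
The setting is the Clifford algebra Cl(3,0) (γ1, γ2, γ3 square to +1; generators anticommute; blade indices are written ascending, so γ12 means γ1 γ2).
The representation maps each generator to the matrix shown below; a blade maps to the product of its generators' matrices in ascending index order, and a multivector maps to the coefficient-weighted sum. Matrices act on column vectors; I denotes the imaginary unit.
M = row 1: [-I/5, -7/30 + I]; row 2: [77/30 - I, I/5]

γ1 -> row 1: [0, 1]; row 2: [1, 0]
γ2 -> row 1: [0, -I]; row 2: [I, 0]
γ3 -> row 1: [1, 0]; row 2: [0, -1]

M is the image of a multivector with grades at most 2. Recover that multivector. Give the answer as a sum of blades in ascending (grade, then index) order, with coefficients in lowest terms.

Method: 1, rho(γ1), rho(γ2), rho(γ3) form a trace-orthogonal basis of the 2x2 complex matrices (tr(X Y) = 2 if X = Y, else 0), so M = m0*1 + m1*rho(γ1) + m2*rho(γ2) + m3*rho(γ3) with m0 = tr(M)/2 = 0, m1 = tr(M rho(γ1))/2 = 7/6, m2 = tr(M rho(γ2))/2 = -1 - 7*I/5, m3 = tr(M rho(γ3))/2 = -I/5.
Multiplying table entries, the bivector images are rho(γ12) = I*rho(γ3), rho(γ13) = -I*rho(γ2), rho(γ23) = I*rho(γ1); with real blade coefficients the real parts of m0..m3 are the coefficients of 1, γ1, γ2, γ3 and the imaginary parts give the bivectors (γ23: Im m1, γ13: -Im m2, γ12: Im m3).
Answer: 7/6*γ1 - γ2 - 1/5*γ12 + 7/5*γ13


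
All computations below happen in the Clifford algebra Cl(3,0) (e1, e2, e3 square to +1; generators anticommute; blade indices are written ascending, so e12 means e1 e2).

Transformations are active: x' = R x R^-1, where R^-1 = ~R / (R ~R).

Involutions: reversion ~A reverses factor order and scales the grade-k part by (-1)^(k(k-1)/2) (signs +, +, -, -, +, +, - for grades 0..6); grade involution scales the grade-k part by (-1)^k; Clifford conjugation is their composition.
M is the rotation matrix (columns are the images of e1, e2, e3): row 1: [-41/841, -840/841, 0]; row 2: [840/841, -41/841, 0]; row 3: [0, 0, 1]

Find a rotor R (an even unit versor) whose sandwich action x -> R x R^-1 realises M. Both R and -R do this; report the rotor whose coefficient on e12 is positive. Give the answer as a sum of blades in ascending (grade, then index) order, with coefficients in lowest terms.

Method: write R = a + b12*e12 + b13*e13 + b23*e23 with a^2 + b12^2 + b13^2 + b23^2 = 1 (so R^-1 = ~R). Expanding the columns R e_j ~R gives tr M = 4a^2 - 1 and, from the antisymmetric part, M21 - M12 = -4a*b12, M13 - M31 = 4a*b13, M32 - M23 = -4a*b23.
Here tr M = 759/841, so a^2 = (1 + tr M)/4 = 400/841 and a = ±20/29. Taking a = 20/29: M21 - M12 = 1680/841, M13 - M31 = 0, M32 - M23 = 0, giving b12 = -21/29, b13 = 0, b23 = 0, i.e. R = 20/29 - 21/29*e12.
Its e12 coefficient is negative, so report the other preimage -R.
Answer: -20/29 + 21/29*e12. Why the constraint matters: R and -R act identically through the sandwich — M has trace 759/841 either way — so only the sign condition on e12 picks one of the two preimages.
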